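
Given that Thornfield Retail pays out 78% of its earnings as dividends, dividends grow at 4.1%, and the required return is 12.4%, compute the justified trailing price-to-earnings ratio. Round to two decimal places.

Justified trailing P/E = b(1+g)/(r−g) = 0.78×(1+0.041)/(0.124−0.041) = 9.7829

9.78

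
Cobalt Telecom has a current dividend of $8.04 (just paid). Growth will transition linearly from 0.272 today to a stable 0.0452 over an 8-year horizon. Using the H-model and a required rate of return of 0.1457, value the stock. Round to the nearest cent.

H-model: P₀ = D₀[(1+g_L) + H(g_S−g_L)]/(r−g_L), with H = 8/2 = 4.
P₀ = 8.04 × [(1+0.0452) + 4×(0.272−0.0452)] / (0.1457−0.0452)
   = 8.04 × 1.9524 / 0.1005 = 156.1920

$156.19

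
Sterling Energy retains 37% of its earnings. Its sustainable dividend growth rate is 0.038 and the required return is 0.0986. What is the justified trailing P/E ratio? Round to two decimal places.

Payout ratio b = 1 − 0.37 = 0.63.
Justified trailing P/E = b(1+g)/(r−g) = 0.63×(1+0.038)/(0.0986−0.038) = 10.7911

10.79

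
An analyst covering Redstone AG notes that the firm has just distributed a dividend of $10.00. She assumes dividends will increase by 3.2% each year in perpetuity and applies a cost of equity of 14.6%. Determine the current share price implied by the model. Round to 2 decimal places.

Gordon growth model: P₀ = D₁/(r − g). D₁ = 10.00 × (1 + 0.032) = 10.3200.
P₀ = 10.3200 / (0.146 − 0.032) = 10.3200 / 0.114 = 90.5263

$90.53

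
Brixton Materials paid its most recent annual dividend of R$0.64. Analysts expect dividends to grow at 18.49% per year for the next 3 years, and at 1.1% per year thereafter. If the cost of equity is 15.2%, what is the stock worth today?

R$7.03

Two-stage DDM. Project D₁…D_3 at 0.1849, terminal growth 0.011, discount at r = 0.152.
D_1 = 0.7583
D_2 = 0.8986
D_3 = 1.0647
Terminal value at t=3: TV = D_4/(r−g) = 1.0764/(0.152−0.011) = 7.6341
P₀ = 0.7583/(1+0.152)^1 + 0.8986/(1+0.152)^2 + 1.0647/(1+0.152)^3 + 7.6341/(1+0.152)^3 = 7.0252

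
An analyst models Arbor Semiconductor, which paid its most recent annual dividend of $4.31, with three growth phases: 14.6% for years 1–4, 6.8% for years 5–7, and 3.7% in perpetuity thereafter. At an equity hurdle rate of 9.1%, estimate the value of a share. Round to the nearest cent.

$129.14

Three-stage DDM. Project D₁…D_7; terminal Gordon value at t=7 with g = 0.037; discount at r = 0.091.
D_1 = 4.9393
D_2 = 5.6604
D_3 = 6.4868
D_4 = 7.4339
D_5 = 7.9394
D_6 = 8.4793
D_7 = 9.0559
TV_7 = 9.3909/(0.091−0.037) = 173.9060
P₀ = Σ Dₜ/(1+r)ᵗ + TV_7/(1+r)^7 = 129.1357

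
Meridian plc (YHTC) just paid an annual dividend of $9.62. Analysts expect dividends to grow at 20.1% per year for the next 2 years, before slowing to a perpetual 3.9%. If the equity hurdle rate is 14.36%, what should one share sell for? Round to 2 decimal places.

Two-stage DDM. Project D₁…D_2 at 0.201, terminal growth 0.039, discount at r = 0.1436.
D_1 = 11.5536
D_2 = 13.8759
Terminal value at t=2: TV = D_3/(r−g) = 14.4171/(0.1436−0.039) = 137.8304
P₀ = 11.5536/(1+0.1436)^1 + 13.8759/(1+0.1436)^2 + 137.8304/(1+0.1436)^2 = 126.1021

$126.10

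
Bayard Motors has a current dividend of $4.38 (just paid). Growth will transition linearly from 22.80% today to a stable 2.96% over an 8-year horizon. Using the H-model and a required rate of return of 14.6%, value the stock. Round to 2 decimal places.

H-model: P₀ = D₀[(1+g_L) + H(g_S−g_L)]/(r−g_L), with H = 8/2 = 4.
P₀ = 4.38 × [(1+0.0296) + 4×(0.228−0.0296)] / (0.146−0.0296)
   = 4.38 × 1.8232 / 0.1164 = 68.6049

$68.60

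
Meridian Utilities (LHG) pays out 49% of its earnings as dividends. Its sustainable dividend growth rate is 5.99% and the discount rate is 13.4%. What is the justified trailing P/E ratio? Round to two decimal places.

Justified trailing P/E = b(1+g)/(r−g) = 0.49×(1+0.0599)/(0.134−0.0599) = 7.0088

7.01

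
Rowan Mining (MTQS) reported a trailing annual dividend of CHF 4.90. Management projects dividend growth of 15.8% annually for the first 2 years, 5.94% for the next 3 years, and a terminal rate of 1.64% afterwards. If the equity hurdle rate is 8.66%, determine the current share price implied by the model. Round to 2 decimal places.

CHF 101.33

Three-stage DDM. Project D₁…D_5; terminal Gordon value at t=5 with g = 0.0164; discount at r = 0.0866.
D_1 = 5.6742
D_2 = 6.5707
D_3 = 6.9610
D_4 = 7.3745
D_5 = 7.8126
TV_5 = 7.9407/(0.0866−0.0164) = 113.1151
P₀ = Σ Dₜ/(1+r)ᵗ + TV_5/(1+r)^5 = 101.3349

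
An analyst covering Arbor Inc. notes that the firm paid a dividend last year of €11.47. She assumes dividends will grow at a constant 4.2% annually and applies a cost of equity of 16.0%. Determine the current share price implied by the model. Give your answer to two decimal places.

Gordon growth model: P₀ = D₁/(r − g). D₁ = 11.47 × (1 + 0.042) = 11.9517.
P₀ = 11.9517 / (0.16 − 0.042) = 11.9517 / 0.118 = 101.2859

€101.29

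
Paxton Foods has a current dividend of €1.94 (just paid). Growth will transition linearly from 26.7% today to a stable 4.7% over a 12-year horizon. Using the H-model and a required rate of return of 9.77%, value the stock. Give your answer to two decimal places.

€90.57

H-model: P₀ = D₀[(1+g_L) + H(g_S−g_L)]/(r−g_L), with H = 12/2 = 6.
P₀ = 1.94 × [(1+0.047) + 6×(0.267−0.047)] / (0.0977−0.047)
   = 1.94 × 2.3670 / 0.0507 = 90.5716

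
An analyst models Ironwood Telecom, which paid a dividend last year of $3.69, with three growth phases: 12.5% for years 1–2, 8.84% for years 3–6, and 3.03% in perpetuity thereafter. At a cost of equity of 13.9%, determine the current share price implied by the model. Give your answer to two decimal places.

$48.56

Three-stage DDM. Project D₁…D_6; terminal Gordon value at t=6 with g = 0.0303; discount at r = 0.139.
D_1 = 4.1513
D_2 = 4.6702
D_3 = 5.0830
D_4 = 5.5323
D_5 = 6.0214
D_6 = 6.5537
TV_6 = 6.7523/(0.139−0.0303) = 62.1183
P₀ = Σ Dₜ/(1+r)ᵗ + TV_6/(1+r)^6 = 48.5638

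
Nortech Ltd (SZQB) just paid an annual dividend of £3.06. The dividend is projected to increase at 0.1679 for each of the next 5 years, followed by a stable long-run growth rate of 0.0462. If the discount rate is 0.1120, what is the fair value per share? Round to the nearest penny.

£79.94

Two-stage DDM. Project D₁…D_5 at 0.1679, terminal growth 0.0462, discount at r = 0.112.
D_1 = 3.5738
D_2 = 4.1738
D_3 = 4.8746
D_4 = 5.6930
D_5 = 6.6489
Terminal value at t=5: TV = D_6/(r−g) = 6.9561/(0.112−0.0462) = 105.7155
P₀ = 3.5738/(1+0.112)^1 + 4.1738/(1+0.112)^2 + 4.8746/(1+0.112)^3 + 5.6930/(1+0.112)^4 + 6.6489/(1+0.112)^5 + 105.7155/(1+0.112)^5 = 79.9428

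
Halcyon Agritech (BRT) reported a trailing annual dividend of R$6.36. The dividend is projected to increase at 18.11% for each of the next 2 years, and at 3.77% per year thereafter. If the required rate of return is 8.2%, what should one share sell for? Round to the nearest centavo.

Two-stage DDM. Project D₁…D_2 at 0.1811, terminal growth 0.0377, discount at r = 0.082.
D_1 = 7.5118
D_2 = 8.8722
Terminal value at t=2: TV = D_3/(r−g) = 9.2067/(0.082−0.0377) = 207.8254
P₀ = 7.5118/(1+0.082)^1 + 8.8722/(1+0.082)^2 + 207.8254/(1+0.082)^2 = 192.0395

R$192.04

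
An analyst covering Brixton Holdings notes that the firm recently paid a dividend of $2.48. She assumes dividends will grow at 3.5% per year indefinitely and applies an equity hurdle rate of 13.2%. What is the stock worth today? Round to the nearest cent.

$26.46

Gordon growth model: P₀ = D₁/(r − g). D₁ = 2.48 × (1 + 0.035) = 2.5668.
P₀ = 2.5668 / (0.132 − 0.035) = 2.5668 / 0.097 = 26.4619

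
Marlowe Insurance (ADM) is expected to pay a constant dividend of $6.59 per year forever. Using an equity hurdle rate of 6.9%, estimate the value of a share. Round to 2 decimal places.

Zero-growth DDM (perpetuity): P₀ = D/r = 6.59 / 0.069 = 95.5072

$95.51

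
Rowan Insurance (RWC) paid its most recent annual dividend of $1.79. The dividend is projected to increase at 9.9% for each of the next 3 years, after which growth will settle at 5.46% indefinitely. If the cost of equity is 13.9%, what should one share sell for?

Two-stage DDM. Project D₁…D_3 at 0.099, terminal growth 0.0546, discount at r = 0.139.
D_1 = 1.9672
D_2 = 2.1620
D_3 = 2.3760
Terminal value at t=3: TV = D_4/(r−g) = 2.5057/(0.139−0.0546) = 29.6887
P₀ = 1.9672/(1+0.139)^1 + 2.1620/(1+0.139)^2 + 2.3760/(1+0.139)^3 + 29.6887/(1+0.139)^3 = 25.0934

$25.09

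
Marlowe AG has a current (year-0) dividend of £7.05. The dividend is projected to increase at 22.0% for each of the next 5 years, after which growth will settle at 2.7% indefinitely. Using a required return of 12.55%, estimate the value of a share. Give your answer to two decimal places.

Two-stage DDM. Project D₁…D_5 at 0.22, terminal growth 0.027, discount at r = 0.1255.
D_1 = 8.6010
D_2 = 10.4932
D_3 = 12.8017
D_4 = 15.6181
D_5 = 19.0541
Terminal value at t=5: TV = D_6/(r−g) = 19.5686/(0.1255−0.027) = 198.6655
P₀ = 8.6010/(1+0.1255)^1 + 10.4932/(1+0.1255)^2 + 12.8017/(1+0.1255)^3 + 15.6181/(1+0.1255)^4 + 19.0541/(1+0.1255)^5 + 198.6655/(1+0.1255)^5 = 155.1884

£155.19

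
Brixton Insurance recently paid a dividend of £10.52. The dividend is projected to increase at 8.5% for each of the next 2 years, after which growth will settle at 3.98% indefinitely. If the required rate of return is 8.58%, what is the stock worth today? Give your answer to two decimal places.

Two-stage DDM. Project D₁…D_2 at 0.085, terminal growth 0.0398, discount at r = 0.0858.
D_1 = 11.4142
D_2 = 12.3844
Terminal value at t=2: TV = D_3/(r−g) = 12.8773/(0.0858−0.0398) = 279.9414
P₀ = 11.4142/(1+0.0858)^1 + 12.3844/(1+0.0858)^2 + 279.9414/(1+0.0858)^2 = 258.4642

£258.46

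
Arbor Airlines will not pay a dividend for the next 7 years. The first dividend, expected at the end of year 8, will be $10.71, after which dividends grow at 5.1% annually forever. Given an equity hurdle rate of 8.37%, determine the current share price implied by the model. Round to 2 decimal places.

$186.59

Deferred-dividend DDM. At t=7 the remaining stream is a growing perpetuity with first payment D_8 = 10.71.
V_7 = D_8/(r−g) = 10.71/(0.0837−0.051) = 327.5229
P₀ = V_7/(1+r)^7 = 327.5229/(1+0.0837)^7 = 186.5856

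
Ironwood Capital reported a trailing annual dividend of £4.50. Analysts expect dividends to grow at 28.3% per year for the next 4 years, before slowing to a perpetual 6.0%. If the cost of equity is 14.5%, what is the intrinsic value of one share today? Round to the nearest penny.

Two-stage DDM. Project D₁…D_4 at 0.283, terminal growth 0.06, discount at r = 0.145.
D_1 = 5.7735
D_2 = 7.4074
D_3 = 9.5037
D_4 = 12.1932
Terminal value at t=4: TV = D_5/(r−g) = 12.9248/(0.145−0.06) = 152.0569
P₀ = 5.7735/(1+0.145)^1 + 7.4074/(1+0.145)^2 + 9.5037/(1+0.145)^3 + 12.1932/(1+0.145)^4 + 152.0569/(1+0.145)^4 = 112.5852

£112.59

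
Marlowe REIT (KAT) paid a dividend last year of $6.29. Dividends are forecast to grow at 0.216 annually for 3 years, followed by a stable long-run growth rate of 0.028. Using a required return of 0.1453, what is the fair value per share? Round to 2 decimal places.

Two-stage DDM. Project D₁…D_3 at 0.216, terminal growth 0.028, discount at r = 0.1453.
D_1 = 7.6486
D_2 = 9.3007
D_3 = 11.3097
Terminal value at t=3: TV = D_4/(r−g) = 11.6264/(0.1453−0.028) = 99.1166
P₀ = 7.6486/(1+0.1453)^1 + 9.3007/(1+0.1453)^2 + 11.3097/(1+0.1453)^3 + 99.1166/(1+0.1453)^3 = 87.2735

$87.27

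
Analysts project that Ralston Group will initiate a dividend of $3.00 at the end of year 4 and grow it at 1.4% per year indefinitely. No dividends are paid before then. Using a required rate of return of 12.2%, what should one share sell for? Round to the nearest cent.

$19.67

Deferred-dividend DDM. At t=3 the remaining stream is a growing perpetuity with first payment D_4 = 3.00.
V_3 = D_4/(r−g) = 3.00/(0.122−0.014) = 27.7778
P₀ = V_3/(1+r)^3 = 27.7778/(1+0.122)^3 = 19.6661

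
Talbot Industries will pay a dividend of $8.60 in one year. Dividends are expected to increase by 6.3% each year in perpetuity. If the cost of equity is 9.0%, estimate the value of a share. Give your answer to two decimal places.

$318.52

Gordon growth model: P₀ = D₁/(r − g), with D₁ = 8.60 given directly.
P₀ = 8.6000 / (0.09 − 0.063) = 8.6000 / 0.027 = 318.5185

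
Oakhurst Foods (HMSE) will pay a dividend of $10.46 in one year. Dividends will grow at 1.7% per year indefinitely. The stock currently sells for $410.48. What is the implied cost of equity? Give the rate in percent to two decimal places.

4.25%

Rearranging the constant-growth DDM: r = D₁/P₀ + g.
r = 10.4600 / 410.48 + 0.017 = 0.02548 + 0.017 = 0.04248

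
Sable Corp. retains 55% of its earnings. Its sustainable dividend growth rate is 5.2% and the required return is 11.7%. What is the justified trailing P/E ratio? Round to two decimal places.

Payout ratio b = 1 − 0.55 = 0.45.
Justified trailing P/E = b(1+g)/(r−g) = 0.45×(1+0.052)/(0.117−0.052) = 7.2831

7.28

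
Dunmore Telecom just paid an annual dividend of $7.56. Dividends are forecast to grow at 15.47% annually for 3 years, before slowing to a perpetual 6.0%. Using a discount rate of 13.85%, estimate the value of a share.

Two-stage DDM. Project D₁…D_3 at 0.1547, terminal growth 0.06, discount at r = 0.1385.
D_1 = 8.7295
D_2 = 10.0800
D_3 = 11.6394
Terminal value at t=3: TV = D_4/(r−g) = 12.3377/(0.1385−0.06) = 157.1685
P₀ = 8.7295/(1+0.1385)^1 + 10.0800/(1+0.1385)^2 + 11.6394/(1+0.1385)^3 + 157.1685/(1+0.1385)^3 = 129.8357

$129.84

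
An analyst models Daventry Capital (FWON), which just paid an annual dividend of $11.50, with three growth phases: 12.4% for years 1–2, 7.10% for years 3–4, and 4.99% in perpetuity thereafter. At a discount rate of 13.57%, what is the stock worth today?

Three-stage DDM. Project D₁…D_4; terminal Gordon value at t=4 with g = 0.0499; discount at r = 0.1357.
D_1 = 12.9260
D_2 = 14.5288
D_3 = 15.5604
D_4 = 16.6652
TV_4 = 17.4967/(0.1357−0.0499) = 203.9248
P₀ = Σ Dₜ/(1+r)ᵗ + TV_4/(1+r)^4 = 165.8646

$165.86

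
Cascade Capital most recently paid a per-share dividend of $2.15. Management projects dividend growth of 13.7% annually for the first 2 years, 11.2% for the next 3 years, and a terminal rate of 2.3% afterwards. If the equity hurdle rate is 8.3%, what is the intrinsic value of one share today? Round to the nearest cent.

$55.86

Three-stage DDM. Project D₁…D_5; terminal Gordon value at t=5 with g = 0.023; discount at r = 0.083.
D_1 = 2.4446
D_2 = 2.7795
D_3 = 3.0908
D_4 = 3.4369
D_5 = 3.8219
TV_5 = 3.9098/(0.083−0.023) = 65.1626
P₀ = Σ Dₜ/(1+r)ᵗ + TV_5/(1+r)^5 = 55.8615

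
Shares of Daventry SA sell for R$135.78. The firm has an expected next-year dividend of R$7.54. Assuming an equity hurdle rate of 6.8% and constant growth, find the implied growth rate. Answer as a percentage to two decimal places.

From P₀ = D₁/(r − g), the implied growth is g = r − D₁/P₀.
g = 0.068 − 7.54/135.78 = 0.068 − 0.05553 = 0.01247

1.25%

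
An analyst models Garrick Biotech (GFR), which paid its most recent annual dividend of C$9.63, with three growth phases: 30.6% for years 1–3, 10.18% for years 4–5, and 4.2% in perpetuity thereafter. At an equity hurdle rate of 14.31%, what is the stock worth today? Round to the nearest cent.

Three-stage DDM. Project D₁…D_5; terminal Gordon value at t=5 with g = 0.042; discount at r = 0.1431.
D_1 = 12.5768
D_2 = 16.4253
D_3 = 21.4514
D_4 = 23.6352
D_5 = 26.0412
TV_5 = 27.1350/(0.1431−0.042) = 268.3972
P₀ = Σ Dₜ/(1+r)ᵗ + TV_5/(1+r)^5 = 202.6367

C$202.64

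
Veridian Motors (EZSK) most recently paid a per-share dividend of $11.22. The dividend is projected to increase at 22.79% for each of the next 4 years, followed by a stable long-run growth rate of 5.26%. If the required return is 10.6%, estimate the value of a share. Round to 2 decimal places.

$394.69

Two-stage DDM. Project D₁…D_4 at 0.2279, terminal growth 0.0526, discount at r = 0.106.
D_1 = 13.7770
D_2 = 16.9168
D_3 = 20.7722
D_4 = 25.5061
Terminal value at t=4: TV = D_5/(r−g) = 26.8478/(0.106−0.0526) = 502.7672
P₀ = 13.7770/(1+0.106)^1 + 16.9168/(1+0.106)^2 + 20.7722/(1+0.106)^3 + 25.5061/(1+0.106)^4 + 502.7672/(1+0.106)^4 = 394.6916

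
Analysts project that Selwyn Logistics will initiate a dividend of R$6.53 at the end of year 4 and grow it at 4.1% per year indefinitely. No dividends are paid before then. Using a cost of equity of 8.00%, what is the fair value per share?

Deferred-dividend DDM. At t=3 the remaining stream is a growing perpetuity with first payment D_4 = 6.53.
V_3 = D_4/(r−g) = 6.53/(0.08−0.041) = 167.4359
P₀ = V_3/(1+r)^3 = 167.4359/(1+0.08)^3 = 132.9160

R$132.92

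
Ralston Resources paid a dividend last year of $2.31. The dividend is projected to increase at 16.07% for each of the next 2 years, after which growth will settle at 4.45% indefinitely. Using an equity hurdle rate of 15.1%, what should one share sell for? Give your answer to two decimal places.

Two-stage DDM. Project D₁…D_2 at 0.1607, terminal growth 0.0445, discount at r = 0.151.
D_1 = 2.6812
D_2 = 3.1121
Terminal value at t=2: TV = D_3/(r−g) = 3.2506/(0.151−0.0445) = 30.5218
P₀ = 2.6812/(1+0.151)^1 + 3.1121/(1+0.151)^2 + 30.5218/(1+0.151)^2 = 27.7174

$27.72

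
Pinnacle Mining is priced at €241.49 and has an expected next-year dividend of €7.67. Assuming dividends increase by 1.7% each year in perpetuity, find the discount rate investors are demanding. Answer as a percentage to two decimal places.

Rearranging the constant-growth DDM: r = D₁/P₀ + g.
r = 7.6700 / 241.49 + 0.017 = 0.03176 + 0.017 = 0.04876

4.88%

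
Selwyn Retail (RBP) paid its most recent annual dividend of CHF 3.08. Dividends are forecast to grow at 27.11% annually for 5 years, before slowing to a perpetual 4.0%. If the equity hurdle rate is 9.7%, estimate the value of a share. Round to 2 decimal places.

CHF 141.86

Two-stage DDM. Project D₁…D_5 at 0.2711, terminal growth 0.04, discount at r = 0.097.
D_1 = 3.9150
D_2 = 4.9763
D_3 = 6.3254
D_4 = 8.0403
D_5 = 10.2200
Terminal value at t=5: TV = D_6/(r−g) = 10.6288/(0.097−0.04) = 186.4695
P₀ = 3.9150/(1+0.097)^1 + 4.9763/(1+0.097)^2 + 6.3254/(1+0.097)^3 + 8.0403/(1+0.097)^4 + 10.2200/(1+0.097)^5 + 186.4695/(1+0.097)^5 = 141.8552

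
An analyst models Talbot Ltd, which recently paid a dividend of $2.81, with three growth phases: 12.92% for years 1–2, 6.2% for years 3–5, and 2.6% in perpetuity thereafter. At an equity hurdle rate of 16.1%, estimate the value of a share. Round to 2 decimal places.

$27.54

Three-stage DDM. Project D₁…D_5; terminal Gordon value at t=5 with g = 0.026; discount at r = 0.161.
D_1 = 3.1731
D_2 = 3.5830
D_3 = 3.8052
D_4 = 4.0411
D_5 = 4.2916
TV_5 = 4.4032/(0.161−0.026) = 32.6163
P₀ = Σ Dₜ/(1+r)ᵗ + TV_5/(1+r)^5 = 27.5437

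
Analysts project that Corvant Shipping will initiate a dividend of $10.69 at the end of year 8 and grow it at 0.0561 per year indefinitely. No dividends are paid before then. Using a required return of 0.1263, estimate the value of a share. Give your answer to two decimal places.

$66.23

Deferred-dividend DDM. At t=7 the remaining stream is a growing perpetuity with first payment D_8 = 10.69.
V_7 = D_8/(r−g) = 10.69/(0.1263−0.0561) = 152.2792
P₀ = V_7/(1+r)^7 = 152.2792/(1+0.1263)^7 = 66.2311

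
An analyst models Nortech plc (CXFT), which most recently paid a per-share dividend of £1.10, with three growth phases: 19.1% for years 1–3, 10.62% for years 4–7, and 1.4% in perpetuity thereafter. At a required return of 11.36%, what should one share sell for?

Three-stage DDM. Project D₁…D_7; terminal Gordon value at t=7 with g = 0.014; discount at r = 0.1136.
D_1 = 1.3101
D_2 = 1.5603
D_3 = 1.8584
D_4 = 2.0557
D_5 = 2.2740
D_6 = 2.5155
D_7 = 2.7827
TV_7 = 2.8216/(0.1136−0.014) = 28.3296
P₀ = Σ Dₜ/(1+r)ᵗ + TV_7/(1+r)^7 = 22.4136

£22.41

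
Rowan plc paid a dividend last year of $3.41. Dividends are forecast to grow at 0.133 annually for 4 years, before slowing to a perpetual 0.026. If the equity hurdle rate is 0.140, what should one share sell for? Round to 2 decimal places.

Two-stage DDM. Project D₁…D_4 at 0.133, terminal growth 0.026, discount at r = 0.14.
D_1 = 3.8635
D_2 = 4.3774
D_3 = 4.9596
D_4 = 5.6192
Terminal value at t=4: TV = D_5/(r−g) = 5.7653/(0.14−0.026) = 50.5727
P₀ = 3.8635/(1+0.14)^1 + 4.3774/(1+0.14)^2 + 4.9596/(1+0.14)^3 + 5.6192/(1+0.14)^4 + 50.5727/(1+0.14)^4 = 43.3750

$43.38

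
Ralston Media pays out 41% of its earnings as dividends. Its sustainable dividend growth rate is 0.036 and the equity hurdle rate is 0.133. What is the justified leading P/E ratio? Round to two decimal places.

4.23

Justified leading P/E = b/(r−g) = 0.41/(0.133−0.036) = 4.2268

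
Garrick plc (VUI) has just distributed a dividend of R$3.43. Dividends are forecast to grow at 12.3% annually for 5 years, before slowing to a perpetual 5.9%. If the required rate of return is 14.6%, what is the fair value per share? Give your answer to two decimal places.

Two-stage DDM. Project D₁…D_5 at 0.123, terminal growth 0.059, discount at r = 0.146.
D_1 = 3.8519
D_2 = 4.3257
D_3 = 4.8577
D_4 = 5.4552
D_5 = 6.1262
Terminal value at t=5: TV = D_6/(r−g) = 6.4877/(0.146−0.059) = 74.5709
P₀ = 3.8519/(1+0.146)^1 + 4.3257/(1+0.146)^2 + 4.8577/(1+0.146)^3 + 5.4552/(1+0.146)^4 + 6.1262/(1+0.146)^5 + 74.5709/(1+0.146)^5 = 53.8711

R$53.87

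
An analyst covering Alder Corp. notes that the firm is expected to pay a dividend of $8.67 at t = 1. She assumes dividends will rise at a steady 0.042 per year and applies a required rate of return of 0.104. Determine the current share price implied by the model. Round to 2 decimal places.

$139.84

Gordon growth model: P₀ = D₁/(r − g), with D₁ = 8.67 given directly.
P₀ = 8.6700 / (0.104 − 0.042) = 8.6700 / 0.062 = 139.8387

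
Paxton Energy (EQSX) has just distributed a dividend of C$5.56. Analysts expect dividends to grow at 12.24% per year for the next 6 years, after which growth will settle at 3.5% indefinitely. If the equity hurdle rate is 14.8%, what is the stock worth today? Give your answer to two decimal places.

Two-stage DDM. Project D₁…D_6 at 0.1224, terminal growth 0.035, discount at r = 0.148.
D_1 = 6.2405
D_2 = 7.0044
D_3 = 7.8617
D_4 = 8.8240
D_5 = 9.9041
D_6 = 11.1163
Terminal value at t=6: TV = D_7/(r−g) = 11.5054/(0.148−0.035) = 101.8176
P₀ = 6.2405/(1+0.148)^1 + 7.0044/(1+0.148)^2 + 7.8617/(1+0.148)^3 + 8.8240/(1+0.148)^4 + 9.9041/(1+0.148)^5 + 11.1163/(1+0.148)^6 + 101.8176/(1+0.148)^6 = 75.3316

C$75.33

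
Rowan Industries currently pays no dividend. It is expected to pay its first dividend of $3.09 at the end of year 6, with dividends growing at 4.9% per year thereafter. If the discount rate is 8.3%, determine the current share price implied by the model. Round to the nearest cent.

Deferred-dividend DDM. At t=5 the remaining stream is a growing perpetuity with first payment D_6 = 3.09.
V_5 = D_6/(r−g) = 3.09/(0.083−0.049) = 90.8824
P₀ = V_5/(1+r)^5 = 90.8824/(1+0.083)^5 = 61.0010

$61.00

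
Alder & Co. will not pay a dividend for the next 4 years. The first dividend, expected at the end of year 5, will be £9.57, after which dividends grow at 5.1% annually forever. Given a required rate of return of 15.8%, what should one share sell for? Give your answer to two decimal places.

Deferred-dividend DDM. At t=4 the remaining stream is a growing perpetuity with first payment D_5 = 9.57.
V_4 = D_5/(r−g) = 9.57/(0.158−0.051) = 89.4393
P₀ = V_4/(1+r)^4 = 89.4393/(1+0.158)^4 = 49.7386

£49.74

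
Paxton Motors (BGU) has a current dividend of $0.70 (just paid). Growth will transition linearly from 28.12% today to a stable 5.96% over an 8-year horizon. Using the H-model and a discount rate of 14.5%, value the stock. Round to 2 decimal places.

$15.95

H-model: P₀ = D₀[(1+g_L) + H(g_S−g_L)]/(r−g_L), with H = 8/2 = 4.
P₀ = 0.70 × [(1+0.0596) + 4×(0.2812−0.0596)] / (0.145−0.0596)
   = 0.70 × 1.9460 / 0.0854 = 15.9508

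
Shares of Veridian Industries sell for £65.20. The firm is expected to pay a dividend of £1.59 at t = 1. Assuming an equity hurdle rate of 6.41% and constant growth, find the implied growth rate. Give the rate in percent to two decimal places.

3.97%

From P₀ = D₁/(r − g), the implied growth is g = r − D₁/P₀.
g = 0.0641 − 1.59/65.20 = 0.0641 − 0.02439 = 0.03971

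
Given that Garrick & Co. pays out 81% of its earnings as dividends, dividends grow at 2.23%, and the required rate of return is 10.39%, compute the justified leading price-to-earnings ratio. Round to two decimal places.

Justified leading P/E = b/(r−g) = 0.81/(0.1039−0.0223) = 9.9265

9.93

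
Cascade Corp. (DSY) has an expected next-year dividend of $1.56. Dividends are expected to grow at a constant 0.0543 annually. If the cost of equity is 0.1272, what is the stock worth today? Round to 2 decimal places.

$21.40

Gordon growth model: P₀ = D₁/(r − g), with D₁ = 1.56 given directly.
P₀ = 1.5600 / (0.1272 − 0.0543) = 1.5600 / 0.0729 = 21.3992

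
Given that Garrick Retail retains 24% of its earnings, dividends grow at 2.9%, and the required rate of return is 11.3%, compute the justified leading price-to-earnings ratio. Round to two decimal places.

9.05

Payout ratio b = 1 − 0.24 = 0.76.
Justified leading P/E = b/(r−g) = 0.76/(0.113−0.029) = 9.0476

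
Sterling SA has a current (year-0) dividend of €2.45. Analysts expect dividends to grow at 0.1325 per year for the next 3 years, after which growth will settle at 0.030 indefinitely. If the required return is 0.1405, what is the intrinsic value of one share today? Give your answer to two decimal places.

Two-stage DDM. Project D₁…D_3 at 0.1325, terminal growth 0.03, discount at r = 0.1405.
D_1 = 2.7746
D_2 = 3.1423
D_3 = 3.5586
Terminal value at t=3: TV = D_4/(r−g) = 3.6654/(0.1405−0.03) = 33.1708
P₀ = 2.7746/(1+0.1405)^1 + 3.1423/(1+0.1405)^2 + 3.5586/(1+0.1405)^3 + 33.1708/(1+0.1405)^3 = 29.6073

€29.61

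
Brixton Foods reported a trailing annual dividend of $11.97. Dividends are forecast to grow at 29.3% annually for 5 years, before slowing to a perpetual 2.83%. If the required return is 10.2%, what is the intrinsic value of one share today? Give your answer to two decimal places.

Two-stage DDM. Project D₁…D_5 at 0.293, terminal growth 0.0283, discount at r = 0.102.
D_1 = 15.4772
D_2 = 20.0120
D_3 = 25.8756
D_4 = 33.4571
D_5 = 43.2600
Terminal value at t=5: TV = D_6/(r−g) = 44.4843/(0.102−0.0283) = 603.5860
P₀ = 15.4772/(1+0.102)^1 + 20.0120/(1+0.102)^2 + 25.8756/(1+0.102)^3 + 33.4571/(1+0.102)^4 + 43.2600/(1+0.102)^5 + 603.5860/(1+0.102)^5 = 470.5538

$470.55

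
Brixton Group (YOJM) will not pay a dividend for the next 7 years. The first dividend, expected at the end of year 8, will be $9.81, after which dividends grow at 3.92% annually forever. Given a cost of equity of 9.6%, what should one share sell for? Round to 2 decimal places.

$90.92

Deferred-dividend DDM. At t=7 the remaining stream is a growing perpetuity with first payment D_8 = 9.81.
V_7 = D_8/(r−g) = 9.81/(0.096−0.0392) = 172.7113
P₀ = V_7/(1+r)^7 = 172.7113/(1+0.096)^7 = 90.9174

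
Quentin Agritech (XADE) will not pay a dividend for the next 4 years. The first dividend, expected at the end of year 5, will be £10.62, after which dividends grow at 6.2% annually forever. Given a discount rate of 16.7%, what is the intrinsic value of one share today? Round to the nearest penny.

£54.53

Deferred-dividend DDM. At t=4 the remaining stream is a growing perpetuity with first payment D_5 = 10.62.
V_4 = D_5/(r−g) = 10.62/(0.167−0.062) = 101.1429
P₀ = V_4/(1+r)^4 = 101.1429/(1+0.167)^4 = 54.5320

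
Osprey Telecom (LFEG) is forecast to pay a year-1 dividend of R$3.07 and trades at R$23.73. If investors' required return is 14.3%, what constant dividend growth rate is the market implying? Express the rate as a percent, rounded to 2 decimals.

From P₀ = D₁/(r − g), the implied growth is g = r − D₁/P₀.
g = 0.143 − 3.07/23.73 = 0.143 − 0.12937 = 0.01363

1.36%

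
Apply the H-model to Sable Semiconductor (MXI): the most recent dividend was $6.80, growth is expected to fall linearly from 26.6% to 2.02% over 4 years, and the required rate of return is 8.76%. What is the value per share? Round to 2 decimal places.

H-model: P₀ = D₀[(1+g_L) + H(g_S−g_L)]/(r−g_L), with H = 4/2 = 2.
P₀ = 6.80 × [(1+0.0202) + 2×(0.266−0.0202)] / (0.0876−0.0202)
   = 6.80 × 1.5118 / 0.0674 = 152.5258

$152.53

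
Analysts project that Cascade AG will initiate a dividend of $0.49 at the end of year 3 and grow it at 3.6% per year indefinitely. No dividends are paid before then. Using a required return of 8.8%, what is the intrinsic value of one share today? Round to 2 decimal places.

$7.96

Deferred-dividend DDM. At t=2 the remaining stream is a growing perpetuity with first payment D_3 = 0.49.
V_2 = D_3/(r−g) = 0.49/(0.088−0.036) = 9.4231
P₀ = V_2/(1+r)^2 = 9.4231/(1+0.088)^2 = 7.9604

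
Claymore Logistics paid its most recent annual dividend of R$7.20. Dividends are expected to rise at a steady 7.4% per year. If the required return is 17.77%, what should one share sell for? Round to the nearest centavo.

Gordon growth model: P₀ = D₁/(r − g). D₁ = 7.20 × (1 + 0.074) = 7.7328.
P₀ = 7.7328 / (0.1777 − 0.074) = 7.7328 / 0.1037 = 74.5689

R$74.57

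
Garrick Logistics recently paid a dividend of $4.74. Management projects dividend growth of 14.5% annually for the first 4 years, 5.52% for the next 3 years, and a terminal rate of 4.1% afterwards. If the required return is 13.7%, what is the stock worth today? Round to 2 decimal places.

$74.17

Three-stage DDM. Project D₁…D_7; terminal Gordon value at t=7 with g = 0.041; discount at r = 0.137.
D_1 = 5.4273
D_2 = 6.2143
D_3 = 7.1153
D_4 = 8.1470
D_5 = 8.5968
D_6 = 9.0713
D_7 = 9.5720
TV_7 = 9.9645/(0.137−0.041) = 103.7968
P₀ = Σ Dₜ/(1+r)ᵗ + TV_7/(1+r)^7 = 74.1685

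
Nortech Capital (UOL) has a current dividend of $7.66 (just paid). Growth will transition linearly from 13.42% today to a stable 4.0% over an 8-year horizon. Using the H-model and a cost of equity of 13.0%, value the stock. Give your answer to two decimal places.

$120.59

H-model: P₀ = D₀[(1+g_L) + H(g_S−g_L)]/(r−g_L), with H = 8/2 = 4.
P₀ = 7.66 × [(1+0.04) + 4×(0.1342−0.04)] / (0.13−0.04)
   = 7.66 × 1.4168 / 0.09 = 120.5854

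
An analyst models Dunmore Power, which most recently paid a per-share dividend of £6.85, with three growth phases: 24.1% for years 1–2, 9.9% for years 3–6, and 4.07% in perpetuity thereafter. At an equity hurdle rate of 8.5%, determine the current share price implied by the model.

Three-stage DDM. Project D₁…D_6; terminal Gordon value at t=6 with g = 0.0407; discount at r = 0.085.
D_1 = 8.5008
D_2 = 10.5496
D_3 = 11.5940
D_4 = 12.7418
D_5 = 14.0032
D_6 = 15.3895
TV_6 = 16.0159/(0.085−0.0407) = 361.5320
P₀ = Σ Dₜ/(1+r)ᵗ + TV_6/(1+r)^6 = 275.4123

£275.41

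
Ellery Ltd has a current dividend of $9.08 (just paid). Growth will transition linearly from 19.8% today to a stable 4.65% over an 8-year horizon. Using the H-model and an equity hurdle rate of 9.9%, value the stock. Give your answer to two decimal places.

H-model: P₀ = D₀[(1+g_L) + H(g_S−g_L)]/(r−g_L), with H = 8/2 = 4.
P₀ = 9.08 × [(1+0.0465) + 4×(0.198−0.0465)] / (0.099−0.0465)
   = 9.08 × 1.6525 / 0.0525 = 285.8038

$285.80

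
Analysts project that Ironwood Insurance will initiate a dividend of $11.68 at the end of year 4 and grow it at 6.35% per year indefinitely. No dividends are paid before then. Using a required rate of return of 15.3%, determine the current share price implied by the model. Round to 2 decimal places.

$85.14

Deferred-dividend DDM. At t=3 the remaining stream is a growing perpetuity with first payment D_4 = 11.68.
V_3 = D_4/(r−g) = 11.68/(0.153−0.0635) = 130.5028
P₀ = V_3/(1+r)^3 = 130.5028/(1+0.153)^3 = 85.1397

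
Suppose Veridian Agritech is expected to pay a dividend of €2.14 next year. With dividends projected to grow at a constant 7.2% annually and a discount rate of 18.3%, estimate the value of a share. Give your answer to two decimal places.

€19.28

Gordon growth model: P₀ = D₁/(r − g), with D₁ = 2.14 given directly.
P₀ = 2.1400 / (0.183 − 0.072) = 2.1400 / 0.111 = 19.2793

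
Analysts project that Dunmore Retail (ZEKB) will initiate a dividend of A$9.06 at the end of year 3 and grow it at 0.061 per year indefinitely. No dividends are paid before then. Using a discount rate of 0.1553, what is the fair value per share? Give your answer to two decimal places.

Deferred-dividend DDM. At t=2 the remaining stream is a growing perpetuity with first payment D_3 = 9.06.
V_2 = D_3/(r−g) = 9.06/(0.1553−0.061) = 96.0764
P₀ = V_2/(1+r)^2 = 96.0764/(1+0.1553)^2 = 71.9825

A$71.98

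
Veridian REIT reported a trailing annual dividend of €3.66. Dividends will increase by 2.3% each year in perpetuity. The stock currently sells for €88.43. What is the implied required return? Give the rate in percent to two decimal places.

6.53%

Rearranging the constant-growth DDM: r = D₁/P₀ + g.
D₁ = 3.66 × (1 + 0.023) = 3.7442.
r = 3.7442 / 88.43 + 0.023 = 0.04234 + 0.023 = 0.06534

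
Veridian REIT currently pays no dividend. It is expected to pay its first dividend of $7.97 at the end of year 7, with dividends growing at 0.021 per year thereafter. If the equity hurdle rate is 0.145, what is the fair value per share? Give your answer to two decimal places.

$28.52

Deferred-dividend DDM. At t=6 the remaining stream is a growing perpetuity with first payment D_7 = 7.97.
V_6 = D_7/(r−g) = 7.97/(0.145−0.021) = 64.2742
P₀ = V_6/(1+r)^6 = 64.2742/(1+0.145)^6 = 28.5236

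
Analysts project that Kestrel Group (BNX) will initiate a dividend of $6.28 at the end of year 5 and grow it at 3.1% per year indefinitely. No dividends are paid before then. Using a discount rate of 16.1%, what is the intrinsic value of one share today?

Deferred-dividend DDM. At t=4 the remaining stream is a growing perpetuity with first payment D_5 = 6.28.
V_4 = D_5/(r−g) = 6.28/(0.161−0.031) = 48.3077
P₀ = V_4/(1+r)^4 = 48.3077/(1+0.161)^4 = 26.5881

$26.59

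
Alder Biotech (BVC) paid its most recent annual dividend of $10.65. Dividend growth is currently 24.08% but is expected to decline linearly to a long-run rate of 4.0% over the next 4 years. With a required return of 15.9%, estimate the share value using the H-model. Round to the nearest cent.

$129.02

H-model: P₀ = D₀[(1+g_L) + H(g_S−g_L)]/(r−g_L), with H = 4/2 = 2.
P₀ = 10.65 × [(1+0.04) + 2×(0.2408−0.04)] / (0.159−0.04)
   = 10.65 × 1.4416 / 0.119 = 129.0171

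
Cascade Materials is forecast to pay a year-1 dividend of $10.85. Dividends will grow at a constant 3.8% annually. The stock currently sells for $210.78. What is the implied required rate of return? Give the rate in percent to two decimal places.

Rearranging the constant-growth DDM: r = D₁/P₀ + g.
r = 10.8500 / 210.78 + 0.038 = 0.05148 + 0.038 = 0.08948

8.95%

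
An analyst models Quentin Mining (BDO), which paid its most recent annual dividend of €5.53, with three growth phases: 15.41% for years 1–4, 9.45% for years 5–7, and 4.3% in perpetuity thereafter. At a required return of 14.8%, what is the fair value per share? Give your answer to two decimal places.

Three-stage DDM. Project D₁…D_7; terminal Gordon value at t=7 with g = 0.043; discount at r = 0.148.
D_1 = 6.3822
D_2 = 7.3657
D_3 = 8.5007
D_4 = 9.8107
D_5 = 10.7378
D_6 = 11.7525
D_7 = 12.8631
TV_7 = 13.4162/(0.148−0.043) = 127.7736
P₀ = Σ Dₜ/(1+r)ᵗ + TV_7/(1+r)^7 = 86.4536

€86.45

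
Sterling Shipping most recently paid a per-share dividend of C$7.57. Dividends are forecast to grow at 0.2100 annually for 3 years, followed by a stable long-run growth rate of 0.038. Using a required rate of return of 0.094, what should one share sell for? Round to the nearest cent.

Two-stage DDM. Project D₁…D_3 at 0.21, terminal growth 0.038, discount at r = 0.094.
D_1 = 9.1597
D_2 = 11.0832
D_3 = 13.4107
Terminal value at t=3: TV = D_4/(r−g) = 13.9203/(0.094−0.038) = 248.5772
P₀ = 9.1597/(1+0.094)^1 + 11.0832/(1+0.094)^2 + 13.4107/(1+0.094)^3 + 248.5772/(1+0.094)^3 = 217.7249

C$217.72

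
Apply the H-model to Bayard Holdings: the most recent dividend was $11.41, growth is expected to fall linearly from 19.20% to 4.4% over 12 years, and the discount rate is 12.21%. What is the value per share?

$282.26

H-model: P₀ = D₀[(1+g_L) + H(g_S−g_L)]/(r−g_L), with H = 12/2 = 6.
P₀ = 11.41 × [(1+0.044) + 6×(0.192−0.044)] / (0.1221−0.044)
   = 11.41 × 1.9320 / 0.0781 = 282.2551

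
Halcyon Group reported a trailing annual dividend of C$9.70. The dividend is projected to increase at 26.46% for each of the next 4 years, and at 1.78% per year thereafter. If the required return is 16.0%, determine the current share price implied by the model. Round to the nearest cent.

C$146.44

Two-stage DDM. Project D₁…D_4 at 0.2646, terminal growth 0.0178, discount at r = 0.16.
D_1 = 12.2666
D_2 = 15.5124
D_3 = 19.6169
D_4 = 24.8076
Terminal value at t=4: TV = D_5/(r−g) = 25.2492/(0.16−0.0178) = 177.5609
P₀ = 12.2666/(1+0.16)^1 + 15.5124/(1+0.16)^2 + 19.6169/(1+0.16)^3 + 24.8076/(1+0.16)^4 + 177.5609/(1+0.16)^4 = 146.4369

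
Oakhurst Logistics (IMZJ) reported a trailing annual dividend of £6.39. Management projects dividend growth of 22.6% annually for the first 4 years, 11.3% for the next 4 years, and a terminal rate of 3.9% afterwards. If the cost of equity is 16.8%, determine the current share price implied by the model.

£107.95

Three-stage DDM. Project D₁…D_8; terminal Gordon value at t=8 with g = 0.039; discount at r = 0.168.
D_1 = 7.8341
D_2 = 9.6047
D_3 = 11.7753
D_4 = 14.4365
D_5 = 16.0679
D_6 = 17.8835
D_7 = 19.9044
D_8 = 22.1536
TV_8 = 23.0175/(0.168−0.039) = 178.4306
P₀ = Σ Dₜ/(1+r)ᵗ + TV_8/(1+r)^8 = 107.9519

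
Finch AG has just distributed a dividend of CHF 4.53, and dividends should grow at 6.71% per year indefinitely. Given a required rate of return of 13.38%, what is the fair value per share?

CHF 72.47

Gordon growth model: P₀ = D₁/(r − g). D₁ = 4.53 × (1 + 0.0671) = 4.8340.
P₀ = 4.8340 / (0.1338 − 0.0671) = 4.8340 / 0.0667 = 72.4732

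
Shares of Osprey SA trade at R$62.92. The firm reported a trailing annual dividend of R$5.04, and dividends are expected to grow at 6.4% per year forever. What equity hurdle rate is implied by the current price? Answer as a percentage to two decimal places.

Rearranging the constant-growth DDM: r = D₁/P₀ + g.
D₁ = 5.04 × (1 + 0.064) = 5.3626.
r = 5.3626 / 62.92 + 0.064 = 0.08523 + 0.064 = 0.14923

14.92%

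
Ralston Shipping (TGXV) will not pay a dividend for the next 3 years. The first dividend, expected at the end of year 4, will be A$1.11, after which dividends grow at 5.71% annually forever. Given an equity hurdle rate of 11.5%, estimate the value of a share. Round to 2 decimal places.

A$13.83

Deferred-dividend DDM. At t=3 the remaining stream is a growing perpetuity with first payment D_4 = 1.11.
V_3 = D_4/(r−g) = 1.11/(0.115−0.0571) = 19.1710
P₀ = V_3/(1+r)^3 = 19.1710/(1+0.115)^3 = 13.8299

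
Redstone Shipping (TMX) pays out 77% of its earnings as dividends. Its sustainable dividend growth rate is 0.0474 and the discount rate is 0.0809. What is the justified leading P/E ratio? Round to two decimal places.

22.99

Justified leading P/E = b/(r−g) = 0.77/(0.0809−0.0474) = 22.9851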